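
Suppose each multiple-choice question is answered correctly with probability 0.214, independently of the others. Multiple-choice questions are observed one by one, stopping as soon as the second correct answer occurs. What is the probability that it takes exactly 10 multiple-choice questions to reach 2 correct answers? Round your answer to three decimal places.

Y = trial on which the second success occurs; negative binomial, r=2, p=0.214.
P(Y=10) = C(9,1) · p^2 · (1−p)^8
= 9 · 0.045796 · 0.14567 = 0.06004

0.060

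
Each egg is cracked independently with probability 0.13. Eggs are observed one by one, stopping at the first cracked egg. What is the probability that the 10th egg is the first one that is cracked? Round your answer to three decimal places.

Geometric (trials to first success), p = 0.13.
P(Y = 10) = (1−p)^9 · p = 0.28554 · 0.13 = 0.03712

0.037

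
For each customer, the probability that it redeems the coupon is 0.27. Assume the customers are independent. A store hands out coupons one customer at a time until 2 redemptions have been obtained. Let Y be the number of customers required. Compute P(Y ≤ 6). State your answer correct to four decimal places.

0.5128

Finishing within 6 customers ⇔ at least 2 successes in the first 6. With X ~ Binomial(6, 0.27), P(Y ≤ 6) = 1 − P(X ≤ 1).
  k=0: C(6,0)·0.27^0·0.73^6 = 0.151334
  k=1: C(6,1)·0.27^1·0.73^5 = 0.335838
1 − 0.487172 = 0.512828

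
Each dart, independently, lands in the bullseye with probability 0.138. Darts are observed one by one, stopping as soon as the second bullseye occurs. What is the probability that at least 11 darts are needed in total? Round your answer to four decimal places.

0.5891

Needing more than 10 darts ⇔ fewer than 2 successes in the first 10. With X ~ Binomial(10, 0.138), P(Y > 10) = P(X ≤ 1).
  k=0: C(10,0)·0.138^0·0.862^10 = 0.226502
  k=1: C(10,1)·0.138^1·0.862^9 = 0.362614
P(X ≤ 1) = 0.589116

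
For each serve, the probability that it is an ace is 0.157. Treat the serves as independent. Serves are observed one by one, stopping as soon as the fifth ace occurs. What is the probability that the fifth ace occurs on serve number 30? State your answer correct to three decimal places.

0.032

Y = trial on which the fifth success occurs; negative binomial, r=5, p=0.157.
P(Y=30) = C(29,4) · p^5 · (1−p)^25
= 23751 · 9.5389e-05 · 0.013986 = 0.03169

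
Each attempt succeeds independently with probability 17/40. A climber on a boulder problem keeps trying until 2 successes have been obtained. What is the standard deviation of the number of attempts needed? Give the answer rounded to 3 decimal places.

2.523

Y = total attempts until the second success; negative binomial with r=2, p=0.425.
SD(Y) = √[r(1−p)/p²] = √(6.36678) = 2.52325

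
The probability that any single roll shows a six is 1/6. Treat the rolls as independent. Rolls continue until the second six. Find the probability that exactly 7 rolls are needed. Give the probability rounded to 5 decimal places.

Y = trial on which the second success occurs; negative binomial, r=2, p=0.166667.
P(Y=7) = C(6,1) · p^2 · (1−p)^5
= 6 · 0.027778 · 0.40188 = 0.0669796

0.06698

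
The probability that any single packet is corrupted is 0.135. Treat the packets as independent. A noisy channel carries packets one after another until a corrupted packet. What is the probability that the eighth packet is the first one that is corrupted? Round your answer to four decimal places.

0.0489

Geometric (trials to first success), p = 0.135.
P(Y = 8) = (1−p)^7 · p = 0.36234 · 0.135 = 0.048916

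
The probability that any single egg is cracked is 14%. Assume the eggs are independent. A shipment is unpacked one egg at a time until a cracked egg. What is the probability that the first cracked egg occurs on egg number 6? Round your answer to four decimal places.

0.0659

Geometric (trials to first success), p = 0.14.
P(Y = 6) = (1−p)^5 · p = 0.47043 · 0.14 = 0.065860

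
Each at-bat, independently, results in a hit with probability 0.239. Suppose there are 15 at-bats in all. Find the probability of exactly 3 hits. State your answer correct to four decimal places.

X ~ Binomial(n=15, p=0.239).
P(X=3) = C(15,3) · p^3 · (1−p)^12
= 455 · 0.013652 · 0.037724 = 0.234326

0.2343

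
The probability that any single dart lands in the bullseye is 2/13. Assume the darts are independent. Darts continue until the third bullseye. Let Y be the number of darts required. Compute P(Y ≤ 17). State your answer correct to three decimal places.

Finishing within 17 darts ⇔ at least 3 successes in the first 17. With X ~ Binomial(17, 0.153846), P(Y ≤ 17) = 1 − P(X ≤ 2).
  k=0: C(17,0)·0.153846^0·0.846154^17 = 0.05843
  k=1: C(17,1)·0.153846^1·0.846154^16 = 0.18060
  k=2: C(17,2)·0.153846^2·0.846154^15 = 0.26270
1 − 0.50173 = 0.49827

0.498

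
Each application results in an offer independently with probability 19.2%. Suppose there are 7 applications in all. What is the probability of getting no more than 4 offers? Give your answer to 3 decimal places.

0.996

X ~ Binomial(7, 0.192); P(X ≤ 4) = Σ C(7,k) p^k (1−p)^(7−k) over k:
  k=0: C(7,0)·0.192^0·0.808^7 = 0.22484
  k=1: C(7,1)·0.192^1·0.808^6 = 0.37400
  k=2: C(7,2)·0.192^2·0.808^5 = 0.26661
  k=3: C(7,3)·0.192^3·0.808^4 = 0.10559
  k=4: C(7,4)·0.192^4·0.808^3 = 0.02509
Total = 0.99613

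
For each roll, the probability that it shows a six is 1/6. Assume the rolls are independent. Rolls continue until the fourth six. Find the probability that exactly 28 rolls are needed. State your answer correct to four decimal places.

0.0284

Y = trial on which the fourth success occurs; negative binomial, r=4, p=0.166667.
P(Y=28) = C(27,3) · p^4 · (1−p)^24
= 2925 · 0.0007716 · 0.012579 = 0.028390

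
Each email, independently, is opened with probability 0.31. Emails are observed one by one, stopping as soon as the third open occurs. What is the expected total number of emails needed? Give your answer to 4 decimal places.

Y = total emails until the third success; negative binomial with r=3, p=0.31.
E[Y] = r / p = 3 / 0.31 = 9.677419

9.6774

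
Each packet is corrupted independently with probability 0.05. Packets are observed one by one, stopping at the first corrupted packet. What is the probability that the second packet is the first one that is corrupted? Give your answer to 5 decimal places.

Geometric (trials to first success), p = 0.05.
P(Y = 2) = (1−p)^1 · p = 0.95 · 0.05 = 0.0475000

0.04750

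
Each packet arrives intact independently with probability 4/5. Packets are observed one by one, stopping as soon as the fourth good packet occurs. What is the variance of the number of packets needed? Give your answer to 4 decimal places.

Y = total packets until the fourth success; negative binomial with r=4, p=0.80.
Var(Y) = r(1−p)/p² = 4·0.20 / 0.80² = 1.250000

1.2500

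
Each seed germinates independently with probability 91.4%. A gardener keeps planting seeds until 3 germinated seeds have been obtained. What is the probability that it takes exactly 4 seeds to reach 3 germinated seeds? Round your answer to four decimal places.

0.1970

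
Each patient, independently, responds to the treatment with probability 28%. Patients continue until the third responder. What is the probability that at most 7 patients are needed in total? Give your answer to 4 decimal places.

0.3081

Finishing within 7 patients ⇔ at least 3 successes in the first 7. With X ~ Binomial(7, 0.28), P(Y ≤ 7) = 1 − P(X ≤ 2).
  k=0: C(7,0)·0.28^0·0.72^7 = 0.100306
  k=1: C(7,1)·0.28^1·0.72^6 = 0.273056
  k=2: C(7,2)·0.28^2·0.72^5 = 0.318565
1 − 0.691927 = 0.308073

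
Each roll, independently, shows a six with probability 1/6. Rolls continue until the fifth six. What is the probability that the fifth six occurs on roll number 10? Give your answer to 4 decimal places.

0.0065

Y = trial on which the fifth success occurs; negative binomial, r=5, p=0.166667.
P(Y=10) = C(9,4) · p^5 · (1−p)^5
= 126 · 0.0001286 · 0.40188 = 0.006512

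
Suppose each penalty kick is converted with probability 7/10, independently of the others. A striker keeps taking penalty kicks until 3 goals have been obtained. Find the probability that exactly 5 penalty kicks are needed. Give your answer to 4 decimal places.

Y = trial on which the third success occurs; negative binomial, r=3, p=0.70.
P(Y=5) = C(4,2) · p^3 · (1−p)^2
= 6 · 0.343 · 0.09 = 0.185220

0.1852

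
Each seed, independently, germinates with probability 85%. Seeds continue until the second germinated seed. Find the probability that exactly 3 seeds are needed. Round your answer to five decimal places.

Y = trial on which the second success occurs; negative binomial, r=2, p=0.85.
P(Y=3) = C(2,1) · p^2 · (1−p)^1
= 2 · 0.7225 · 0.15 = 0.2167500

0.21675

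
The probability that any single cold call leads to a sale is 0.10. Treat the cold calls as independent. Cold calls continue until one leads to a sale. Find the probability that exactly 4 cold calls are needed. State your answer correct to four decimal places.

0.0729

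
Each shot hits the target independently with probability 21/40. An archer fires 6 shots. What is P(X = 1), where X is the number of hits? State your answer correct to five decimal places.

0.07617

X ~ Binomial(n=6, p=0.525).
P(X=1) = C(6,1) · p^1 · (1−p)^5
= 6 · 0.525 · 0.024181 = 0.0761691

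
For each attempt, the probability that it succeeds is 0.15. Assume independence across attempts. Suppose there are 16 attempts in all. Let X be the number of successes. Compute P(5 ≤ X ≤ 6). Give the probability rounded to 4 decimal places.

X ~ Binomial(16, 0.15); P(5 ≤ X ≤ 6) = Σ C(16,k) p^k (1−p)^(16−k) over k:
  k=5: C(16,5)·0.15^5·0.85^11 = 0.055507
  k=6: C(16,6)·0.15^6·0.85^10 = 0.017958
Total = 0.073465

0.0735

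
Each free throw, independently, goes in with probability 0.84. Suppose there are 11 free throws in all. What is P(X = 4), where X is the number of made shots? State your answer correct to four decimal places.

X ~ Binomial(n=11, p=0.84).
P(X=4) = C(11,4) · p^4 · (1−p)^7
= 330 · 0.49787 · 2.6844e-06 = 0.000441

0.0004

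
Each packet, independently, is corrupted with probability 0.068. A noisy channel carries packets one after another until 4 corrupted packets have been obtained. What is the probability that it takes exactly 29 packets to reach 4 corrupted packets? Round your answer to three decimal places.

0.012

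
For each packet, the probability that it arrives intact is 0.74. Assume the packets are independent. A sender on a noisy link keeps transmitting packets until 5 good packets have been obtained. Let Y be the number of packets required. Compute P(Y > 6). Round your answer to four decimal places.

0.4896

Needing more than 6 packets ⇔ fewer than 5 successes in the first 6. With X ~ Binomial(6, 0.74), P(Y > 6) = P(X ≤ 4).
  k=0: C(6,0)·0.74^0·0.26^6 = 0.000309
  k=1: C(6,1)·0.74^1·0.26^5 = 0.005275
  k=2: C(6,2)·0.74^2·0.26^4 = 0.037536
  k=3: C(6,3)·0.74^3·0.26^3 = 0.142444
  k=4: C(6,4)·0.74^4·0.26^2 = 0.304064
P(X ≤ 4) = 0.489628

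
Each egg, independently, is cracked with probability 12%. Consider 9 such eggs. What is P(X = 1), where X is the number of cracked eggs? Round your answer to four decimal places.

X ~ Binomial(n=9, p=0.12).
P(X=1) = C(9,1) · p^1 · (1−p)^8
= 9 · 0.12 · 0.35963 = 0.388405

0.3884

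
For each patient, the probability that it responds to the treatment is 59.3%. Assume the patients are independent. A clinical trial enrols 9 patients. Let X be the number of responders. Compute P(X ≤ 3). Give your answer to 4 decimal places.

0.1074

X ~ Binomial(9, 0.593); P(X ≤ 3) = Σ C(9,k) p^k (1−p)^(9−k) over k:
  k=0: C(9,0)·0.593^0·0.407^9 = 0.000306
  k=1: C(9,1)·0.593^1·0.407^8 = 0.004018
  k=2: C(9,2)·0.593^2·0.407^7 = 0.023419
  k=3: C(9,3)·0.593^3·0.407^6 = 0.079618
Total = 0.107362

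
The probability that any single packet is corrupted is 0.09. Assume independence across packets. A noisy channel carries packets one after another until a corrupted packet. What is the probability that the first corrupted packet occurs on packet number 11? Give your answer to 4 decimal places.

0.0350

Geometric (trials to first success), p = 0.09.
P(Y = 11) = (1−p)^10 · p = 0.38942 · 0.09 = 0.035047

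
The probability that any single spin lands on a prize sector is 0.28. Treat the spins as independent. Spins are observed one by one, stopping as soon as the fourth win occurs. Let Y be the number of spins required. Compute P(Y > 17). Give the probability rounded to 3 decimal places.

0.256

Needing more than 17 spins ⇔ fewer than 4 successes in the first 17. With X ~ Binomial(17, 0.28), P(Y > 17) = P(X ≤ 3).
  k=0: C(17,0)·0.28^0·0.72^17 = 0.00376
  k=1: C(17,1)·0.28^1·0.72^16 = 0.02483
  k=2: C(17,2)·0.28^2·0.72^15 = 0.07724
  k=3: C(17,3)·0.28^3·0.72^14 = 0.15019
P(X ≤ 3) = 0.25601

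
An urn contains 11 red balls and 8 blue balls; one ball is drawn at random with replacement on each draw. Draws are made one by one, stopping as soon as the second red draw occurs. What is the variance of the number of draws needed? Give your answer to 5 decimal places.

2.51240

Y = total draws until the second success; negative binomial with r=2, p=0.578947.
Var(Y) = r(1−p)/p² = 2·0.421053 / 0.578947² = 2.5123967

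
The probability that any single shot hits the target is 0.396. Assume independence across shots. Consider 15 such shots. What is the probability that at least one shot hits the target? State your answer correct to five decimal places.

P(at least one) = 1 − P(none) = 1 − (1 − 0.396)^15
= 1 − 0.0005195 = 0.9994805

0.99948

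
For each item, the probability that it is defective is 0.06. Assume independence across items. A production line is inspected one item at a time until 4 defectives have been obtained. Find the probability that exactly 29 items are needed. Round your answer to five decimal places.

0.00904

Y = trial on which the fourth success occurs; negative binomial, r=4, p=0.06.
P(Y=29) = C(28,3) · p^4 · (1−p)^25
= 3276 · 1.296e-05 · 0.21291 = 0.0090395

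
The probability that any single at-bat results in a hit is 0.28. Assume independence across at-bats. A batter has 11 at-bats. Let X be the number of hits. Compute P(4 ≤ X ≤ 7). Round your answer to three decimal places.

X ~ Binomial(11, 0.28); P(4 ≤ X ≤ 7) = Σ C(11,k) p^k (1−p)^(11−k) over k:
  k=4: C(11,4)·0.28^4·0.72^7 = 0.20346
  k=5: C(11,5)·0.28^5·0.72^6 = 0.11077
  k=6: C(11,6)·0.28^6·0.72^5 = 0.04308
  k=7: C(11,7)·0.28^7·0.72^4 = 0.01197
Total = 0.36927

0.369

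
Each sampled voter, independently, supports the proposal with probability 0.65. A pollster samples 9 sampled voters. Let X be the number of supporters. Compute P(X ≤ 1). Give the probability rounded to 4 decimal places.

0.0014

X ~ Binomial(9, 0.65); P(X ≤ 1) = Σ C(9,k) p^k (1−p)^(9−k) over k:
  k=0: C(9,0)·0.65^0·0.35^9 = 0.000079
  k=1: C(9,1)·0.65^1·0.35^8 = 0.001317
Total = 0.001396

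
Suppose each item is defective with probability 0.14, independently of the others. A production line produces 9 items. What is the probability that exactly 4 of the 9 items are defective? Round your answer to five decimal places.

0.02277

X ~ Binomial(n=9, p=0.14).
P(X=4) = C(9,4) · p^4 · (1−p)^5
= 126 · 0.00038416 · 0.47043 = 0.0227706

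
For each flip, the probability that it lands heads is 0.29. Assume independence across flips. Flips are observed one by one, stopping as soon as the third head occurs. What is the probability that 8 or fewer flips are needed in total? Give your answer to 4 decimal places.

0.4228

Finishing within 8 flips ⇔ at least 3 successes in the first 8. With X ~ Binomial(8, 0.29), P(Y ≤ 8) = 1 − P(X ≤ 2).
  k=0: C(8,0)·0.29^0·0.71^8 = 0.064575
  k=1: C(8,1)·0.29^1·0.71^7 = 0.211007
  k=2: C(8,2)·0.29^2·0.71^6 = 0.301651
1 − 0.577233 = 0.422767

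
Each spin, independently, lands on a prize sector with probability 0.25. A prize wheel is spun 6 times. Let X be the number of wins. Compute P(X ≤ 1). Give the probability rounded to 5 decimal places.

0.53394

X ~ Binomial(6, 0.25); P(X ≤ 1) = Σ C(6,k) p^k (1−p)^(6−k) over k:
  k=0: C(6,0)·0.25^0·0.75^6 = 0.1779785
  k=1: C(6,1)·0.25^1·0.75^5 = 0.3559570
Total = 0.5339355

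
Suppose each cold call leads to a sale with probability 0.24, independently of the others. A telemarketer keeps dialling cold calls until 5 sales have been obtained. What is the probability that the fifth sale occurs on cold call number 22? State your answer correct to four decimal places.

Y = trial on which the fifth success occurs; negative binomial, r=5, p=0.24.
P(Y=22) = C(21,4) · p^5 · (1−p)^17
= 5985 · 0.00079626 · 0.0094152 = 0.044870

0.0449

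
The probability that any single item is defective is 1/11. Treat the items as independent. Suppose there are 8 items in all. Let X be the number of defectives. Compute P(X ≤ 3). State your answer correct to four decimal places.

0.9965

X ~ Binomial(8, 0.090909); P(X ≤ 3) = Σ C(8,k) p^k (1−p)^(8−k) over k:
  k=0: C(8,0)·0.090909^0·0.909091^8 = 0.466507
  k=1: C(8,1)·0.090909^1·0.909091^7 = 0.373206
  k=2: C(8,2)·0.090909^2·0.909091^6 = 0.130622
  k=3: C(8,3)·0.090909^3·0.909091^5 = 0.026124
Total = 0.996460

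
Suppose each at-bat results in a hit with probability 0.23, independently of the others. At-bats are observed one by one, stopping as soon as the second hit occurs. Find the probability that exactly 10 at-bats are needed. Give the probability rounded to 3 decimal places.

0.059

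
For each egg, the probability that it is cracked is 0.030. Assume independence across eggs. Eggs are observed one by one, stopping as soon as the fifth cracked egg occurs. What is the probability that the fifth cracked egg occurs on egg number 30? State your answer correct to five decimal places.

0.00027

Y = trial on which the fifth success occurs; negative binomial, r=5, p=0.03.
P(Y=30) = C(29,4) · p^5 · (1−p)^25
= 23751 · 2.43e-08 · 0.46697 = 0.0002695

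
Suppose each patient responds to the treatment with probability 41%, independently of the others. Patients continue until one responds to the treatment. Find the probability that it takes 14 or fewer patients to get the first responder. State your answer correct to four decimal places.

Y = number of patients to the first success; geometric, p = 0.41.
P(Y ≤ 14) = 1 − (1−p)^14 = 1 − 0.000619 = 0.999381

0.9994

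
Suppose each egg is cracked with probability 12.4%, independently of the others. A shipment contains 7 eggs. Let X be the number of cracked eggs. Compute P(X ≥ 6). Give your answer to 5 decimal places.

X ~ Binomial(7, 0.124); P(X ≥ 6) = Σ C(7,k) p^k (1−p)^(7−k) over k:
  k=6: C(7,6)·0.124^6·0.876^1 = 0.0000223
  k=7: C(7,7)·0.124^7·0.876^0 = 0.0000005
Total = 0.0000227

0.00002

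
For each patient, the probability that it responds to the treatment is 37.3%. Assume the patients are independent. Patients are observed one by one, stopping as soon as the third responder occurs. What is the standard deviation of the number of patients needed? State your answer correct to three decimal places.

3.677

Y = total patients until the third success; negative binomial with r=3, p=0.373.
SD(Y) = √[r(1−p)/p²] = √(13.51983) = 3.67693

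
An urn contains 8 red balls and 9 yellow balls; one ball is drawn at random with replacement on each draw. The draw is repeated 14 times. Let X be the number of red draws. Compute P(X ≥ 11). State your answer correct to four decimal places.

X ~ Binomial(14, 0.470588); P(X ≥ 11) = Σ C(14,k) p^k (1−p)^(14−k) over k:
  k=11: C(14,11)·0.470588^11·0.529412^3 = 0.013537
  k=12: C(14,12)·0.470588^12·0.529412^2 = 0.003008
  k=13: C(14,13)·0.470588^13·0.529412^1 = 0.000411
  k=14: C(14,14)·0.470588^14·0.529412^0 = 0.000026
Total = 0.016983

0.0170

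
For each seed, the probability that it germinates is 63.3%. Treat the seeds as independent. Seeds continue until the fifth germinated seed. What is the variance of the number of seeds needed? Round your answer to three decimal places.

4.580

Y = total seeds until the fifth success; negative binomial with r=5, p=0.633.
Var(Y) = r(1−p)/p² = 5·0.367 / 0.633² = 4.57961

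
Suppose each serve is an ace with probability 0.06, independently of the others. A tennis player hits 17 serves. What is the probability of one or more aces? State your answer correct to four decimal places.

P(at least one) = 1 − P(none) = 1 − (1 − 0.06)^17
= 1 − 0.349280 = 0.650720

0.6507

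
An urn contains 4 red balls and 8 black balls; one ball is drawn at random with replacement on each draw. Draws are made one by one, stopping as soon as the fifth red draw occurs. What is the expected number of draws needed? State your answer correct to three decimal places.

15.000

Y = total draws until the fifth success; negative binomial with r=5, p=0.333333.
E[Y] = r / p = 5 / 0.333333 = 15.00000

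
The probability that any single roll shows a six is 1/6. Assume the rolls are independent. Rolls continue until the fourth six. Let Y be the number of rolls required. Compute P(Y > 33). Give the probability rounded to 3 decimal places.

0.176

Needing more than 33 rolls ⇔ fewer than 4 successes in the first 33. With X ~ Binomial(33, 0.166667), P(Y > 33) = P(X ≤ 3).
  k=0: C(33,0)·0.166667^0·0.833333^33 = 0.00244
  k=1: C(33,1)·0.166667^1·0.833333^32 = 0.01609
  k=2: C(33,2)·0.166667^2·0.833333^31 = 0.05149
  k=3: C(33,3)·0.166667^3·0.833333^30 = 0.10641
P(X ≤ 3) = 0.17643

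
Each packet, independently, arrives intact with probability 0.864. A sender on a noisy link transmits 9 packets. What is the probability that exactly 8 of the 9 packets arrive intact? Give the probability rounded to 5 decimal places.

0.38009

X ~ Binomial(n=9, p=0.864).
P(X=8) = C(9,8) · p^8 · (1−p)^1
= 9 · 0.31053 · 0.136 = 0.3800943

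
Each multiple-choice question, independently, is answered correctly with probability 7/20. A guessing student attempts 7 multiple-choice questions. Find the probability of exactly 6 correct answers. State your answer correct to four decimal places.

0.0084

X ~ Binomial(n=7, p=0.35).
P(X=6) = C(7,6) · p^6 · (1−p)^1
= 7 · 0.0018383 · 0.65 = 0.008364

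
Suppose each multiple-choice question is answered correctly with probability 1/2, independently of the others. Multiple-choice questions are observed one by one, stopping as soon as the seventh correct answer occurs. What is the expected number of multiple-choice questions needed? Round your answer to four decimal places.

14.0000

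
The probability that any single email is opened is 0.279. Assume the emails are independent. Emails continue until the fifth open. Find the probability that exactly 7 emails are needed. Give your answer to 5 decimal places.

Y = trial on which the fifth success occurs; negative binomial, r=5, p=0.279.
P(Y=7) = C(6,4) · p^5 · (1−p)^2
= 15 · 0.0016905 · 0.51984 = 0.0131820

0.01318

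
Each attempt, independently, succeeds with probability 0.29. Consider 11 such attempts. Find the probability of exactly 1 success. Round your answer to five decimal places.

0.10384

X ~ Binomial(n=11, p=0.29).
P(X=1) = C(11,1) · p^1 · (1−p)^10
= 11 · 0.29 · 0.032552 = 0.1038423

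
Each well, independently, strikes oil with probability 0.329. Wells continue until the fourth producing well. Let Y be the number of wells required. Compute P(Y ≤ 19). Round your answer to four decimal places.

0.9155

Finishing within 19 wells ⇔ at least 4 successes in the first 19. With X ~ Binomial(19, 0.329), P(Y ≤ 19) = 1 − P(X ≤ 3).
  k=0: C(19,0)·0.329^0·0.671^19 = 0.000510
  k=1: C(19,1)·0.329^1·0.671^18 = 0.004753
  k=2: C(19,2)·0.329^2·0.671^17 = 0.020973
  k=3: C(19,3)·0.329^3·0.671^16 = 0.058274
1 − 0.084510 = 0.915490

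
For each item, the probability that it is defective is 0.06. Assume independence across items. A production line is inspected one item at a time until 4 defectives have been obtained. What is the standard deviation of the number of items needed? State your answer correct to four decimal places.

Y = total items until the fourth success; negative binomial with r=4, p=0.06.
SD(Y) = √[r(1−p)/p²] = √(1044.444444) = 32.317866

32.3179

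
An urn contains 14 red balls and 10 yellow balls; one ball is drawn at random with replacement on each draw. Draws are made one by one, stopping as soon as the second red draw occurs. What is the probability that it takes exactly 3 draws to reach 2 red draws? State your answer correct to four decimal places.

0.2836

Y = trial on which the second success occurs; negative binomial, r=2, p=0.583333.
P(Y=3) = C(2,1) · p^2 · (1−p)^1
= 2 · 0.34028 · 0.41667 = 0.283565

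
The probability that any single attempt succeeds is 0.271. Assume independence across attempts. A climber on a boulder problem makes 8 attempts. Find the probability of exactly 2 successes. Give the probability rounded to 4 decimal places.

X ~ Binomial(n=8, p=0.271).
P(X=2) = C(8,2) · p^2 · (1−p)^6
= 28 · 0.073441 · 0.15009 = 0.308647

0.3086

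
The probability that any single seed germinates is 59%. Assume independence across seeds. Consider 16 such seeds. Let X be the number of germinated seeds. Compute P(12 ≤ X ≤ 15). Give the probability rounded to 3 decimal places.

X ~ Binomial(16, 0.59); P(12 ≤ X ≤ 15) = Σ C(16,k) p^k (1−p)^(16−k) over k:
  k=12: C(16,12)·0.59^12·0.41^4 = 0.09150
  k=13: C(16,13)·0.59^13·0.41^3 = 0.04051
  k=14: C(16,14)·0.59^14·0.41^2 = 0.01249
  k=15: C(16,15)·0.59^15·0.41^1 = 0.00240
Total = 0.14691

0.147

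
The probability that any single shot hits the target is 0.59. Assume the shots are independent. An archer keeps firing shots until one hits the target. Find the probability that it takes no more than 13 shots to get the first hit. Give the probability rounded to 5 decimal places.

Y = number of shots to the first success; geometric, p = 0.59.
P(Y ≤ 13) = 1 − (1−p)^13 = 1 − 0.0000093 = 0.9999907

0.99999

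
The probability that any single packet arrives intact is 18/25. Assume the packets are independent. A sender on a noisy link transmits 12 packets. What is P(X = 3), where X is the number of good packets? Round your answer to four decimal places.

0.0009

X ~ Binomial(n=12, p=0.72).
P(X=3) = C(12,3) · p^3 · (1−p)^9
= 220 · 0.37325 · 1.0578e-05 = 0.000869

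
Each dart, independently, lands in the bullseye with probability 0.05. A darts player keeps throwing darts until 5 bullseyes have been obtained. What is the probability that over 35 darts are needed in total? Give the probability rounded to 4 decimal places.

0.9710

Needing more than 35 darts ⇔ fewer than 5 successes in the first 35. With X ~ Binomial(35, 0.05), P(Y > 35) = P(X ≤ 4).
  k=0: C(35,0)·0.05^0·0.95^35 = 0.166083
  k=1: C(35,1)·0.05^1·0.95^34 = 0.305943
  k=2: C(35,2)·0.05^2·0.95^33 = 0.273739
  k=3: C(35,3)·0.05^3·0.95^32 = 0.158480
  k=4: C(35,4)·0.05^4·0.95^31 = 0.066729
P(X ≤ 4) = 0.970974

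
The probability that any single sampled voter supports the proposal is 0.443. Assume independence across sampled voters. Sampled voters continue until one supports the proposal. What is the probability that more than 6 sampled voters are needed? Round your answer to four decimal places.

Y = number of sampled voters to the first success; geometric, p = 0.443.
P(Y > 6) = P(first 6 all fail) = (1−p)^6 = 0.029863

0.0299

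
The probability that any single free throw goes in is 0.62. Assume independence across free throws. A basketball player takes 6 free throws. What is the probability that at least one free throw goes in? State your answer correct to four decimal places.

0.9970

P(at least one) = 1 − P(none) = 1 − (1 − 0.62)^6
= 1 − 0.003011 = 0.996989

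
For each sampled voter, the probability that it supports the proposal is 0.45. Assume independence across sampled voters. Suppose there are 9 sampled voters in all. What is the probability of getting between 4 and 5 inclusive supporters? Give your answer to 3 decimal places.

X ~ Binomial(9, 0.45); P(4 ≤ X ≤ 5) = Σ C(9,k) p^k (1−p)^(9−k) over k:
  k=4: C(9,4)·0.45^4·0.55^5 = 0.26004
  k=5: C(9,5)·0.45^5·0.55^4 = 0.21276
Total = 0.47279

0.473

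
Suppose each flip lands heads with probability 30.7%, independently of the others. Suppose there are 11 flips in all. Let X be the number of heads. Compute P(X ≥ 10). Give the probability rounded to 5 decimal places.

0.00006

X ~ Binomial(11, 0.307); P(X ≥ 10) = Σ C(11,k) p^k (1−p)^(11−k) over k:
  k=10: C(11,10)·0.307^10·0.693^1 = 0.0000567
  k=11: C(11,11)·0.307^11·0.693^0 = 0.0000023
Total = 0.0000590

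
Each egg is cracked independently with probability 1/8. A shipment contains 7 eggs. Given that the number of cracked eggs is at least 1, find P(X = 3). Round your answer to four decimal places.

0.0660

X ~ Binomial(7, 0.125). Want P(X=3 | X≥1) = P(X=3) / P(X≥1).
P(X=3) = C(7,3)·0.125^3·0.875^4 = 0.040071
P(X≥1) = 1 − 0.392696 = 0.607304
Ratio = 0.040071 / 0.607304 = 0.065982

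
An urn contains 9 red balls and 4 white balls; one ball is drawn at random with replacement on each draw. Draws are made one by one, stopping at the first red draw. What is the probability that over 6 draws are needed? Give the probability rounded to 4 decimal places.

0.0008

Y = number of draws to the first success; geometric, p = 0.692308.
P(Y > 6) = P(first 6 all fail) = (1−p)^6 = 0.000849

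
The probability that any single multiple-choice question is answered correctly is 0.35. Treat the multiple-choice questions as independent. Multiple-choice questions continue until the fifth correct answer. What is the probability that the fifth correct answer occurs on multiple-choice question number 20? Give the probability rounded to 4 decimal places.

0.0318

Y = trial on which the fifth success occurs; negative binomial, r=5, p=0.35.
P(Y=20) = C(19,4) · p^5 · (1−p)^15
= 3876 · 0.0052522 · 0.0015621 = 0.031800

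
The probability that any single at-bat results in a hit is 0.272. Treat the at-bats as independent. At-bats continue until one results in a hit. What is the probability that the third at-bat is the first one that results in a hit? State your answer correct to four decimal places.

0.1442

Geometric (trials to first success), p = 0.272.
P(Y = 3) = (1−p)^2 · p = 0.52998 · 0.272 = 0.144156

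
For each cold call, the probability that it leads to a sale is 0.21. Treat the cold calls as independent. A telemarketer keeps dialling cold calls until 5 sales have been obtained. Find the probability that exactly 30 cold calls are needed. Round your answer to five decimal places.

Y = trial on which the fifth success occurs; negative binomial, r=5, p=0.21.
P(Y=30) = C(29,4) · p^5 · (1−p)^25
= 23751 · 0.00040841 · 0.0027585 = 0.0267581

0.02676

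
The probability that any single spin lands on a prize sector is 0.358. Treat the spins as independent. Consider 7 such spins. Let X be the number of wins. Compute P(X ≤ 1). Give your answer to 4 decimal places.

0.2204

X ~ Binomial(7, 0.358); P(X ≤ 1) = Σ C(7,k) p^k (1−p)^(7−k) over k:
  k=0: C(7,0)·0.358^0·0.642^7 = 0.044952
  k=1: C(7,1)·0.358^1·0.642^6 = 0.175465
Total = 0.220417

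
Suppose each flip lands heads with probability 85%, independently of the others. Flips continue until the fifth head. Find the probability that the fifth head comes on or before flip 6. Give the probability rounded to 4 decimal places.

0.7765

Finishing within 6 flips ⇔ at least 5 successes in the first 6. With X ~ Binomial(6, 0.85), P(Y ≤ 6) = 1 − P(X ≤ 4).
  k=0: C(6,0)·0.85^0·0.15^6 = 0.000011
  k=1: C(6,1)·0.85^1·0.15^5 = 0.000387
  k=2: C(6,2)·0.85^2·0.15^4 = 0.005486
  k=3: C(6,3)·0.85^3·0.15^3 = 0.041453
  k=4: C(6,4)·0.85^4·0.15^2 = 0.176177
1 − 0.223516 = 0.776484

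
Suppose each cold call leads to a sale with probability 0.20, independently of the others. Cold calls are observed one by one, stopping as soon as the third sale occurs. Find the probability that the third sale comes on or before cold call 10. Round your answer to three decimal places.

Finishing within 10 cold calls ⇔ at least 3 successes in the first 10. With X ~ Binomial(10, 0.20), P(Y ≤ 10) = 1 − P(X ≤ 2).
  k=0: C(10,0)·0.20^0·0.80^10 = 0.10737
  k=1: C(10,1)·0.20^1·0.80^9 = 0.26844
  k=2: C(10,2)·0.20^2·0.80^8 = 0.30199
1 − 0.67780 = 0.32220

0.322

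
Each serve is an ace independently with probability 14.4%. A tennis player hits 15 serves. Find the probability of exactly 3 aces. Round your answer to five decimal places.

0.21027

X ~ Binomial(n=15, p=0.144).
P(X=3) = C(15,3) · p^3 · (1−p)^12
= 455 · 0.002986 · 0.15477 = 0.2102733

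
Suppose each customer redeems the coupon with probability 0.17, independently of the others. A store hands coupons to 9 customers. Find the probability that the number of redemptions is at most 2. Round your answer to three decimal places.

X ~ Binomial(9, 0.17); P(X ≤ 2) = Σ C(9,k) p^k (1−p)^(9−k) over k:
  k=0: C(9,0)·0.17^0·0.83^9 = 0.18694
  k=1: C(9,1)·0.17^1·0.83^8 = 0.34460
  k=2: C(9,2)·0.17^2·0.83^7 = 0.28232
Total = 0.81386

0.814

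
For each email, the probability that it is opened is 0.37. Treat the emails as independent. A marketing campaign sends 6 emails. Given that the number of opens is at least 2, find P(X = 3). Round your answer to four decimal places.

0.3532

X ~ Binomial(6, 0.37). Want P(X=3 | X≥2) = P(X=3) / P(X≥2).
P(X=3) = C(6,3)·0.37^3·0.63^3 = 0.253313
P(X≥2) = 1 − 0.062524 − 0.220321 = 0.717156
Ratio = 0.253313 / 0.717156 = 0.353218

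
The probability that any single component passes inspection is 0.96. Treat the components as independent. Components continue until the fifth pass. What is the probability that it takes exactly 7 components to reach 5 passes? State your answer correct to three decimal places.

Y = trial on which the fifth success occurs; negative binomial, r=5, p=0.96.
P(Y=7) = C(6,4) · p^5 · (1−p)^2
= 15 · 0.81537 · 0.0016 = 0.01957

0.020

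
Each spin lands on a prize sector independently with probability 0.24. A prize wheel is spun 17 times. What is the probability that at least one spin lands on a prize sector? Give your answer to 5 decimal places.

0.99058

P(at least one) = 1 − P(none) = 1 − (1 − 0.24)^17
= 1 − 0.0094152 = 0.9905848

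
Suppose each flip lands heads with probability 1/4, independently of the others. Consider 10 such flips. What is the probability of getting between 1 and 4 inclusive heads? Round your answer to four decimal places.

X ~ Binomial(10, 0.25); P(1 ≤ X ≤ 4) = Σ C(10,k) p^k (1−p)^(10−k) over k:
  k=1: C(10,1)·0.25^1·0.75^9 = 0.187712
  k=2: C(10,2)·0.25^2·0.75^8 = 0.281568
  k=3: C(10,3)·0.25^3·0.75^7 = 0.250282
  k=4: C(10,4)·0.25^4·0.75^6 = 0.145998
Total = 0.865560

0.8656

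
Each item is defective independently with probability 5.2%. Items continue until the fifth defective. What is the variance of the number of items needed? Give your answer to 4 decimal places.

1752.9586

Y = total items until the fifth success; negative binomial with r=5, p=0.052.
Var(Y) = r(1−p)/p² = 5·0.948 / 0.052² = 1752.958580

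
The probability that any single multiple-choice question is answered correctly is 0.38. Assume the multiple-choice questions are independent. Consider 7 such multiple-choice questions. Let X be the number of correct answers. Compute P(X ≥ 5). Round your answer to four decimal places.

X ~ Binomial(7, 0.38); P(X ≥ 5) = Σ C(7,k) p^k (1−p)^(7−k) over k:
  k=5: C(7,5)·0.38^5·0.62^2 = 0.063962
  k=6: C(7,6)·0.38^6·0.62^1 = 0.013067
  k=7: C(7,7)·0.38^7·0.62^0 = 0.001144
Total = 0.078173

0.0782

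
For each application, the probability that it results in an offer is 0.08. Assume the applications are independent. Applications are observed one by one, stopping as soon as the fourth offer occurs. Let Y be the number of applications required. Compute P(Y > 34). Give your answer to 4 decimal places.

0.7125

Needing more than 34 applications ⇔ fewer than 4 successes in the first 34. With X ~ Binomial(34, 0.08), P(Y > 34) = P(X ≤ 3).
  k=0: C(34,0)·0.08^0·0.92^34 = 0.058720
  k=1: C(34,1)·0.08^1·0.92^33 = 0.173607
  k=2: C(34,2)·0.08^2·0.92^32 = 0.249088
  k=3: C(34,3)·0.08^3·0.92^31 = 0.231038
P(X ≤ 3) = 0.712454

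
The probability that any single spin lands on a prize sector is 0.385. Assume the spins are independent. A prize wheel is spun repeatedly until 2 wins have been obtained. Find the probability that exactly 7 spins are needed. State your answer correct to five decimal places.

0.07824

Y = trial on which the second success occurs; negative binomial, r=2, p=0.385.
P(Y=7) = C(6,1) · p^2 · (1−p)^5
= 6 · 0.14822 · 0.087978 = 0.0782435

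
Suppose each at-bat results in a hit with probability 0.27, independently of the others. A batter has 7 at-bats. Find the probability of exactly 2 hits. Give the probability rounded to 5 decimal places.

0.31737

X ~ Binomial(n=7, p=0.27).
P(X=2) = C(7,2) · p^2 · (1−p)^5
= 21 · 0.0729 · 0.20731 = 0.3173665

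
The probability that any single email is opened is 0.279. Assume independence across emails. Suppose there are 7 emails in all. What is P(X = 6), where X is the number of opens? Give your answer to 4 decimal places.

X ~ Binomial(n=7, p=0.279).
P(X=6) = C(7,6) · p^6 · (1−p)^1
= 7 · 0.00047166 · 0.721 = 0.002380

0.0024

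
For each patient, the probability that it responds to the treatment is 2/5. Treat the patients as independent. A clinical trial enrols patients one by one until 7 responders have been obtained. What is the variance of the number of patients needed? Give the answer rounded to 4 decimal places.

26.2500

Y = total patients until the seventh success; negative binomial with r=7, p=0.40.
Var(Y) = r(1−p)/p² = 7·0.60 / 0.40² = 26.250000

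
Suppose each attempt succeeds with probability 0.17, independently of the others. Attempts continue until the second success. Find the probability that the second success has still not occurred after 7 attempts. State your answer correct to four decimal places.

0.6604

Needing more than 7 attempts ⇔ fewer than 2 successes in the first 7. With X ~ Binomial(7, 0.17), P(Y > 7) = P(X ≤ 1).
  k=0: C(7,0)·0.17^0·0.83^7 = 0.271361
  k=1: C(7,1)·0.17^1·0.83^6 = 0.389059
P(X ≤ 1) = 0.660420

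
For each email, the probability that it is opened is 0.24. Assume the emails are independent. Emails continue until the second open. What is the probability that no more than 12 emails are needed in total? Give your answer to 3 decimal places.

Finishing within 12 emails ⇔ at least 2 successes in the first 12. With X ~ Binomial(12, 0.24), P(Y ≤ 12) = 1 − P(X ≤ 1).
  k=0: C(12,0)·0.24^0·0.76^12 = 0.03713
  k=1: C(12,1)·0.24^1·0.76^11 = 0.14072
1 − 0.17785 = 0.82215

0.822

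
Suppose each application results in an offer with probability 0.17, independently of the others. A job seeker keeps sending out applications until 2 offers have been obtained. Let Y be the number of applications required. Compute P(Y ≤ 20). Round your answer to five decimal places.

Finishing within 20 applications ⇔ at least 2 successes in the first 20. With X ~ Binomial(20, 0.17), P(Y ≤ 20) = 1 − P(X ≤ 1).
  k=0: C(20,0)·0.17^0·0.83^20 = 0.0240748
  k=1: C(20,1)·0.17^1·0.83^19 = 0.0986195
1 − 0.1226942 = 0.8773058

0.87731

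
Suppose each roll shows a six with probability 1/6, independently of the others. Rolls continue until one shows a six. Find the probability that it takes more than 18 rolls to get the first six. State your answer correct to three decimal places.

0.038

Y = number of rolls to the first success; geometric, p = 0.166667.
P(Y > 18) = P(first 18 all fail) = (1−p)^18 = 0.03756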